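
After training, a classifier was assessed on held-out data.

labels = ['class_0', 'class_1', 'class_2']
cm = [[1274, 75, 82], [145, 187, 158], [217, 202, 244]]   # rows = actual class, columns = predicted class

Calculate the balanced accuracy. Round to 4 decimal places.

Balanced accuracy = mean of per-class recall.
  class_0: recall = 1274/1431 = 0.89029
  class_1: recall = 187/490 = 0.38163
  class_2: recall = 244/663 = 0.36802
Mean = (0.89029 + 0.38163 + 0.36802) / 3 = 0.5466

0.5466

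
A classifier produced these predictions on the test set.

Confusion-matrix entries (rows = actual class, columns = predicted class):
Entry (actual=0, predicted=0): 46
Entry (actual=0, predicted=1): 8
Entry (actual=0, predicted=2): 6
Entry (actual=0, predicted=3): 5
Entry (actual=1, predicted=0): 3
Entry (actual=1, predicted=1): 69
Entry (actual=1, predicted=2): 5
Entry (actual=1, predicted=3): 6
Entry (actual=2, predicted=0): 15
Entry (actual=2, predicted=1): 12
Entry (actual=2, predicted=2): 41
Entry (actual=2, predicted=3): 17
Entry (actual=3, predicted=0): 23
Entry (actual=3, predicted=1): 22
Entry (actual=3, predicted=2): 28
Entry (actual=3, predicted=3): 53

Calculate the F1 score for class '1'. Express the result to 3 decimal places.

0.711

Treat '1' as positive and all other classes as negative.
F1 score = 2·TP/(2·TP+FP+FN).
1: TP=69, FP=8+12+22=42, FN=3+5+6=14 → 138/194 = 0.7113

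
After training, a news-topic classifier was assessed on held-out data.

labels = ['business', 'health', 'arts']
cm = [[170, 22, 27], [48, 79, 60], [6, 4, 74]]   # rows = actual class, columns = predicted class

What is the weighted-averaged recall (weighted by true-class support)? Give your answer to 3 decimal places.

0.659

Per-class recall (TP/(TP+FN)):
  business: TP=170, FN=22+27=49 → 170/219 = 0.7763
  health: TP=79, FN=48+60=108 → 79/187 = 0.4225
  arts: TP=74, FN=6+4=10 → 74/84 = 0.8810
Weighted-recall = Σ (supportᵢ/N)·recallᵢ with N=490: (219/490)·0.7763 + (187/490)·0.4225 + (84/490)·0.8810 = 0.659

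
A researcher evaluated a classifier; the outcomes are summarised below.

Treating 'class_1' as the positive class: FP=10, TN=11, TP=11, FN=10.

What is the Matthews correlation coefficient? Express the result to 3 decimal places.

MCC = (TP·TN − FP·FN) / √((TP+FP)(TP+FN)(TN+FP)(TN+FN))
Numerator = 11·11 − 10·10 = 21
Denominator = √(21·21·21·21) = √194481 = 441.0000
MCC = 21 / 441.0000 = 0.048

0.048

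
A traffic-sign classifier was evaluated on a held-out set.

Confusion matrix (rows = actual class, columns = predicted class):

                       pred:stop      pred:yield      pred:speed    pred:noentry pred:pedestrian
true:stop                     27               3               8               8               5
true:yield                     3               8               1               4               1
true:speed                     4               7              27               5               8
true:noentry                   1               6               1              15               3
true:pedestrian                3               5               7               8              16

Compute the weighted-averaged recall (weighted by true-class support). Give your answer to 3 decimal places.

0.505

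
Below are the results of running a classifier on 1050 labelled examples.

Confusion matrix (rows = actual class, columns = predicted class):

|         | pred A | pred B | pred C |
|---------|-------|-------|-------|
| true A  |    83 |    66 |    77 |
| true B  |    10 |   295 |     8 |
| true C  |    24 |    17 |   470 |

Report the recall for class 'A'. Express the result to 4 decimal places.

0.3673

One-vs-rest for 'A': TP = diagonal; FP = other classes predicted 'A'; FN = 'A' predicted as other.
recall = TP/(TP+FN).
A: TP=83, FN=66+77=143 → 83/226 = 0.36726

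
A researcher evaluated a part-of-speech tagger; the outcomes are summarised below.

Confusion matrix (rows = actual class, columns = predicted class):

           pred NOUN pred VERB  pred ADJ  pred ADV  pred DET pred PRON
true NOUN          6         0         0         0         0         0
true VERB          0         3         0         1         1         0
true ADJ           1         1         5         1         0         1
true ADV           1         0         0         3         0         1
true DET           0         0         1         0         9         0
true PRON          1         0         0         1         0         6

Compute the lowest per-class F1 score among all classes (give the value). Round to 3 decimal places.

0.545

Per-class F1 score (2·TP/(2·TP+FP+FN)):
  NOUN: TP=6, FP=0+1+1+0+1=3, FN=0+0+0+0+0=0 → 12/15 = 0.8000
  VERB: TP=3, FP=0+1+0+0+0=1, FN=0+0+1+1+0=2 → 6/9 = 0.6667
  ADJ: TP=5, FP=0+0+0+1+0=1, FN=1+1+1+0+1=4 → 10/15 = 0.6667
  ADV: TP=3, FP=0+1+1+0+1=3, FN=1+0+0+0+1=2 → 6/11 = 0.5455
  DET: TP=9, FP=0+1+0+0+0=1, FN=0+0+1+0+0=1 → 18/20 = 0.9000
  PRON: TP=6, FP=0+0+1+1+0=2, FN=1+0+0+1+0=2 → 12/16 = 0.7500
Lowest is class 'ADV' with F1 score = 0.545.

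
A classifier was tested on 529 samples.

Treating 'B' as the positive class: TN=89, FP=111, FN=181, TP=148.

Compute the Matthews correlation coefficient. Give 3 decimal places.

-0.102

MCC = (TP·TN − FP·FN) / √((TP+FP)(TP+FN)(TN+FP)(TN+FN))
Numerator = 148·89 − 111·181 = -6919
Denominator = √(259·329·200·270) = √4601394000 = 67833.5758
MCC = -6919 / 67833.5758 = -0.102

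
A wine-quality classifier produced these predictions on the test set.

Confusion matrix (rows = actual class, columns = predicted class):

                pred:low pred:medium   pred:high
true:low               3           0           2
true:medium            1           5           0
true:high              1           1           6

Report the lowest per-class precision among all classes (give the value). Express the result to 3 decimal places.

Per-class precision (TP/(TP+FP)):
  low: TP=3, FP=1+1=2 → 3/5 = 0.6000
  medium: TP=5, FP=0+1=1 → 5/6 = 0.8333
  high: TP=6, FP=2+0=2 → 6/8 = 0.7500
Lowest is class 'low' with precision = 0.600.

0.600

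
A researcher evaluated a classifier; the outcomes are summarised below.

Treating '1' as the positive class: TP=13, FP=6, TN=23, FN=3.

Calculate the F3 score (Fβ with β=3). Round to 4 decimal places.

0.7975

Fβ = (1+β²)·TP / ((1+β²)·TP + β²·FN + FP), with β²=9
= 10·13 / (10·13 + 9·3 + 6) = 0.7975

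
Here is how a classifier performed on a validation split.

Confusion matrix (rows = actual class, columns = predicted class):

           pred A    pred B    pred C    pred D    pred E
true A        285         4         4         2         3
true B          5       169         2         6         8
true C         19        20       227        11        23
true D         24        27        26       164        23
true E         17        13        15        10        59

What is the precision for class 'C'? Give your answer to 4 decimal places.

0.8285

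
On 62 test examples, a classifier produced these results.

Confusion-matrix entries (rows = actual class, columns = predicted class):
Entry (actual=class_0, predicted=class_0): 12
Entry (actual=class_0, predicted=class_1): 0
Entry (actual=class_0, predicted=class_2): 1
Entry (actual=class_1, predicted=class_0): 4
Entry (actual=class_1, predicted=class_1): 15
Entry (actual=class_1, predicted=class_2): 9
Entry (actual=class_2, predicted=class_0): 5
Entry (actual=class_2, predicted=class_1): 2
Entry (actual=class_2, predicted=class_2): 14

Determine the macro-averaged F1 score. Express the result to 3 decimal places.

Per-class F1 score (2·TP/(2·TP+FP+FN)):
  class_0: TP=12, FP=4+5=9, FN=0+1=1 → 24/34 = 0.7059
  class_1: TP=15, FP=0+2=2, FN=4+9=13 → 30/45 = 0.6667
  class_2: TP=14, FP=1+9=10, FN=5+2=7 → 28/45 = 0.6222
Macro-F1 score = mean = (0.7059 + 0.6667 + 0.6222) / 3 = 0.665

0.665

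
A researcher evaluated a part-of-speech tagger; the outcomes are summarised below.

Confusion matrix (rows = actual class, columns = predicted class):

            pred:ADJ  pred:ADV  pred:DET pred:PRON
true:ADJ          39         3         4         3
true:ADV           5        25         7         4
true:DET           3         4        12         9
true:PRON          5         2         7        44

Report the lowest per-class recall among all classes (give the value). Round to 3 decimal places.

Per-class recall (TP/(TP+FN)):
  ADJ: TP=39, FN=3+4+3=10 → 39/49 = 0.7959
  ADV: TP=25, FN=5+7+4=16 → 25/41 = 0.6098
  DET: TP=12, FN=3+4+9=16 → 12/28 = 0.4286
  PRON: TP=44, FN=5+2+7=14 → 44/58 = 0.7586
Lowest is class 'DET' with recall = 0.429.

0.429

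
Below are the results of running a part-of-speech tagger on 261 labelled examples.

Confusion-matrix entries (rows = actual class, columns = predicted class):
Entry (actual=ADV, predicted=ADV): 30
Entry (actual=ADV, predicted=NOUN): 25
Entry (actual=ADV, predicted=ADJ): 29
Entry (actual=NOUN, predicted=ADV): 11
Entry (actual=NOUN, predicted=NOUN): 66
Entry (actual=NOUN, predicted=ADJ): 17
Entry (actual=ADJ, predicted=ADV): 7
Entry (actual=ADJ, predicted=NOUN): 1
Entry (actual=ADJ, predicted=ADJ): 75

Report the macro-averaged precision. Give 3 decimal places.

0.654

Per-class precision (TP/(TP+FP)):
  ADV: TP=30, FP=11+7=18 → 30/48 = 0.6250
  NOUN: TP=66, FP=25+1=26 → 66/92 = 0.7174
  ADJ: TP=75, FP=29+17=46 → 75/121 = 0.6198
Macro-precision = mean = (0.6250 + 0.7174 + 0.6198) / 3 = 0.654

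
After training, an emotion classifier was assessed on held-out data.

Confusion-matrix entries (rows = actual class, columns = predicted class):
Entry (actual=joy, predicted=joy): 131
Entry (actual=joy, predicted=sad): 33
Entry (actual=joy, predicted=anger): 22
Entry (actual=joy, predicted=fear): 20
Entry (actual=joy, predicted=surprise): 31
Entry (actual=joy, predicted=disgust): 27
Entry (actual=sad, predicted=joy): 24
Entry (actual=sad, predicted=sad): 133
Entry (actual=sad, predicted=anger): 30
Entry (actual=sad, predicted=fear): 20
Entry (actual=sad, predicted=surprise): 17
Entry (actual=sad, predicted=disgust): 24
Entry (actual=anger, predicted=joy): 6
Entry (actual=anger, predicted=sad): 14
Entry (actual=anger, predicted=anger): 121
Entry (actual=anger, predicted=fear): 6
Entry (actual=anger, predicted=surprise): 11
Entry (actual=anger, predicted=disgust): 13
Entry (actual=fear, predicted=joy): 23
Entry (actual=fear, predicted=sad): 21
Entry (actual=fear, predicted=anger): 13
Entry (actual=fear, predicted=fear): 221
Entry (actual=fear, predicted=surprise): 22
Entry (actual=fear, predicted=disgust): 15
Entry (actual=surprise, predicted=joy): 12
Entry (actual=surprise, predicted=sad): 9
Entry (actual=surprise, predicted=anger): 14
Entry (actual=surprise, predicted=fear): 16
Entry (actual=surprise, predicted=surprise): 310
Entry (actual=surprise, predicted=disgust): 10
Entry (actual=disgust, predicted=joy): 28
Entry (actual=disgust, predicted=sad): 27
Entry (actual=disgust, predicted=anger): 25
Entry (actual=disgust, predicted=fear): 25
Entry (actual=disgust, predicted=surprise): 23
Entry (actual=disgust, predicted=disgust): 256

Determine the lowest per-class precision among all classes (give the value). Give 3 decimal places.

Per-class precision (TP/(TP+FP)):
  joy: TP=131, FP=24+6+23+12+28=93 → 131/224 = 0.5848
  sad: TP=133, FP=33+14+21+9+27=104 → 133/237 = 0.5612
  anger: TP=121, FP=22+30+13+14+25=104 → 121/225 = 0.5378
  fear: TP=221, FP=20+20+6+16+25=87 → 221/308 = 0.7175
  surprise: TP=310, FP=31+17+11+22+23=104 → 310/414 = 0.7488
  disgust: TP=256, FP=27+24+13+15+10=89 → 256/345 = 0.7420
Lowest is class 'anger' with precision = 0.538.

0.538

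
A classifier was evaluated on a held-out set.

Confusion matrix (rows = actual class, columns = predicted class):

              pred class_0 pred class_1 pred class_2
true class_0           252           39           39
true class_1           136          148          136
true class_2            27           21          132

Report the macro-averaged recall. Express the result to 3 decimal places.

0.616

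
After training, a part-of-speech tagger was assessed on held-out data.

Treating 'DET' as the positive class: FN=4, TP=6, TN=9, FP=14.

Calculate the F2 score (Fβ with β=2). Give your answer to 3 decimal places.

Fβ = (1+β²)·TP / ((1+β²)·TP + β²·FN + FP), with β²=4
= 5·6 / (5·6 + 4·4 + 14) = 0.500

0.500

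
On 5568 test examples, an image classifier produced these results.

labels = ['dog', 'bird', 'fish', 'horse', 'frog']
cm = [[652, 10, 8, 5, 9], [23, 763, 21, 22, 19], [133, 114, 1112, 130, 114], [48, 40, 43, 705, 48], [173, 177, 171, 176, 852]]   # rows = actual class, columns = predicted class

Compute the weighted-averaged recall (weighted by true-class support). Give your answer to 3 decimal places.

0.733

Per-class recall (TP/(TP+FN)):
  dog: TP=652, FN=10+8+5+9=32 → 652/684 = 0.9532
  bird: TP=763, FN=23+21+22+19=85 → 763/848 = 0.8998
  fish: TP=1112, FN=133+114+130+114=491 → 1112/1603 = 0.6937
  horse: TP=705, FN=48+40+43+48=179 → 705/884 = 0.7975
  frog: TP=852, FN=173+177+171+176=697 → 852/1549 = 0.5500
Weighted-recall = Σ (supportᵢ/N)·recallᵢ with N=5568: (684/5568)·0.9532 + (848/5568)·0.8998 + (1603/5568)·0.6937 + (884/5568)·0.7975 + (1549/5568)·0.5500 = 0.733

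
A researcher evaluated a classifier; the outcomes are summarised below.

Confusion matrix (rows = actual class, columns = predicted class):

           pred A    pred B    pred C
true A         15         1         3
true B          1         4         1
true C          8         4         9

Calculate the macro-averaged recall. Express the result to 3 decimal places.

0.628

Per-class recall (TP/(TP+FN)):
  A: TP=15, FN=1+3=4 → 15/19 = 0.7895
  B: TP=4, FN=1+1=2 → 4/6 = 0.6667
  C: TP=9, FN=8+4=12 → 9/21 = 0.4286
Macro-recall = mean = (0.7895 + 0.6667 + 0.4286) / 3 = 0.628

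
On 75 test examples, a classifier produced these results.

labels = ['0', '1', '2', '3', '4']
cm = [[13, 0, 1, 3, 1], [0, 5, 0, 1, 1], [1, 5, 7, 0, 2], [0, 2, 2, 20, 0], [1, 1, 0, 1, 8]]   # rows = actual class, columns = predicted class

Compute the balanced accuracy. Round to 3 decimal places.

Balanced accuracy = mean of per-class recall.
  0: recall = 13/18 = 0.7222
  1: recall = 5/7 = 0.7143
  2: recall = 7/15 = 0.4667
  3: recall = 20/24 = 0.8333
  4: recall = 8/11 = 0.7273
Mean = (0.7222 + 0.7143 + 0.4667 + 0.8333 + 0.7273) / 5 = 0.693

0.693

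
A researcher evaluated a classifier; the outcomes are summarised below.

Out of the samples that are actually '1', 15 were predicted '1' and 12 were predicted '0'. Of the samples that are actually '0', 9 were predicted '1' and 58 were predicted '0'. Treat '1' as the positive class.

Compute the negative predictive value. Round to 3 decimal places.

0.829

NPV = TN/(TN+FN) = 58/(58+12) = 0.829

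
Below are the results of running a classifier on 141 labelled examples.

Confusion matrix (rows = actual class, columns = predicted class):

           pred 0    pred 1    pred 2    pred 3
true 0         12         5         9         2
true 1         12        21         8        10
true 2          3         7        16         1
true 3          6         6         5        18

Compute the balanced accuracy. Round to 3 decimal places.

0.487

Balanced accuracy = mean of per-class recall.
  0: recall = 12/28 = 0.4286
  1: recall = 21/51 = 0.4118
  2: recall = 16/27 = 0.5926
  3: recall = 18/35 = 0.5143
Mean = (0.4286 + 0.4118 + 0.5926 + 0.5143) / 4 = 0.487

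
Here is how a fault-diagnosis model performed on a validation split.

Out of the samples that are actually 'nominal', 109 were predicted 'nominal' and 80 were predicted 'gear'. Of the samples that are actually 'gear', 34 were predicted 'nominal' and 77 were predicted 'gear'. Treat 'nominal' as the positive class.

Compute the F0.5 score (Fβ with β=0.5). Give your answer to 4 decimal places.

0.7162

Fβ = (1+β²)·TP / ((1+β²)·TP + β²·FN + FP), with β²=1/4
= 1.25·109 / (1.25·109 + 0.25·80 + 34) = 0.7162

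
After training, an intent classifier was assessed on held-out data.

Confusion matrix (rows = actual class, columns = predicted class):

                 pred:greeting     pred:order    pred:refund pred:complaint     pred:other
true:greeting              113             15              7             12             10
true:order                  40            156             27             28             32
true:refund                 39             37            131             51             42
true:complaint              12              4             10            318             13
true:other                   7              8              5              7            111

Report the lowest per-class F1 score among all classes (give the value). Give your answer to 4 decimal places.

0.5458

Per-class F1 score (2·TP/(2·TP+FP+FN)):
  greeting: TP=113, FP=40+39+12+7=98, FN=15+7+12+10=44 → 226/368 = 0.61413
  order: TP=156, FP=15+37+4+8=64, FN=40+27+28+32=127 → 312/503 = 0.62028
  refund: TP=131, FP=7+27+10+5=49, FN=39+37+51+42=169 → 262/480 = 0.54583
  complaint: TP=318, FP=12+28+51+7=98, FN=12+4+10+13=39 → 636/773 = 0.82277
  other: TP=111, FP=10+32+42+13=97, FN=7+8+5+7=27 → 222/346 = 0.64162
Lowest is class 'refund' with F1 score = 0.5458.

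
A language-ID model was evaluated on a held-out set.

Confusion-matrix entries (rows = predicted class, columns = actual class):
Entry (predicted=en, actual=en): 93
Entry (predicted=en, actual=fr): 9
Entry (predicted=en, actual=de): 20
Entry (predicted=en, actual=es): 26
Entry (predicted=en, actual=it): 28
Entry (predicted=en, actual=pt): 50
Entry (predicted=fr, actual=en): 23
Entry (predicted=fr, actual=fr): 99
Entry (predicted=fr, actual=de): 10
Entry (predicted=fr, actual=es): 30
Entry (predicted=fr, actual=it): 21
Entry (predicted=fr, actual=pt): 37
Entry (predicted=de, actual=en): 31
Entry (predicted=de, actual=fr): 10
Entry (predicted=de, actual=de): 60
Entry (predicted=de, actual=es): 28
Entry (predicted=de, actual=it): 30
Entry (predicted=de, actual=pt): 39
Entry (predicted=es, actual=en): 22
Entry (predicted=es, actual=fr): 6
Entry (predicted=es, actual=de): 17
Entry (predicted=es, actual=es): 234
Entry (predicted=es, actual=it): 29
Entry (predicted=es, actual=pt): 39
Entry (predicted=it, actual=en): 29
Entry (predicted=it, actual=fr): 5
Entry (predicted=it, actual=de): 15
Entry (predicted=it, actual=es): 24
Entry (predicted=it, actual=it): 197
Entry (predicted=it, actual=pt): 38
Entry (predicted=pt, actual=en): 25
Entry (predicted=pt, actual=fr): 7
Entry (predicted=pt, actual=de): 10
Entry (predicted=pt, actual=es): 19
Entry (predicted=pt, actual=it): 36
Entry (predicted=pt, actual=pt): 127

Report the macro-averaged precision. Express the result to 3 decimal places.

Per-class precision (TP/(TP+FP)):
  en: TP=93, FP=9+20+26+28+50=133 → 93/226 = 0.4115
  fr: TP=99, FP=23+10+30+21+37=121 → 99/220 = 0.4500
  de: TP=60, FP=31+10+28+30+39=138 → 60/198 = 0.3030
  es: TP=234, FP=22+6+17+29+39=113 → 234/347 = 0.6744
  it: TP=197, FP=29+5+15+24+38=111 → 197/308 = 0.6396
  pt: TP=127, FP=25+7+10+19+36=97 → 127/224 = 0.5670
Macro-precision = mean = (0.4115 + 0.4500 + 0.3030 + 0.6744 + 0.6396 + 0.5670) / 6 = 0.508

0.508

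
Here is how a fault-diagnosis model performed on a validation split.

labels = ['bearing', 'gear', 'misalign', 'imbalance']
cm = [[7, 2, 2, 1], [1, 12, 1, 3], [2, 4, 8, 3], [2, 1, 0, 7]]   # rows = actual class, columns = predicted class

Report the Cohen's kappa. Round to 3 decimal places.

Observed agreement pₒ = trace/N = 34/56 = 0.6071
Expected agreement pₑ = Σ (rowᵢ·colᵢ)/N² = (12·12 + 17·19 + 17·11 + 10·14)/56² = 0.2532
κ = (pₒ − pₑ)/(1 − pₑ) = (0.6071 − 0.2532)/(1 − 0.2532) = 0.474

0.474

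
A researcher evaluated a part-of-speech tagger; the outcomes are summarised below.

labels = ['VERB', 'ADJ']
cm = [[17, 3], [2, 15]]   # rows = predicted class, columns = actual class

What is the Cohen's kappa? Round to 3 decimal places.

Observed agreement pₒ = trace/N = 32/37 = 0.8649
Expected agreement pₑ = Σ (rowᵢ·colᵢ)/N² = (19·20 + 18·17)/37² = 0.5011
κ = (pₒ − pₑ)/(1 − pₑ) = (0.8649 − 0.5011)/(1 − 0.5011) = 0.729

0.729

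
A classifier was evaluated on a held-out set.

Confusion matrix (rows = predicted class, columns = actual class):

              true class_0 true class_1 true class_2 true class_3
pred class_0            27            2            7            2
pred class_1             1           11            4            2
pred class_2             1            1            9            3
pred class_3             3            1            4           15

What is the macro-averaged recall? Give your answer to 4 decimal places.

0.6585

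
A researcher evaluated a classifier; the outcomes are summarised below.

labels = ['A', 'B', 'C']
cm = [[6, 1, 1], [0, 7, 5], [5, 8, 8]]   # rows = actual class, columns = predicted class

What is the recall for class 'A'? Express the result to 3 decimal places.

0.750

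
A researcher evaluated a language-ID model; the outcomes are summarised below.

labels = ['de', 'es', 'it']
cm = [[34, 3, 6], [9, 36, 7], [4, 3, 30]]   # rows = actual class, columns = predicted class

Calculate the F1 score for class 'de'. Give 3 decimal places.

Take TP from the diagonal, FP from the rest of the 'de' prediction marginal, FN from the rest of the 'de' actual marginal.
F1 score = 2·TP/(2·TP+FP+FN).
de: TP=34, FP=9+4=13, FN=3+6=9 → 68/90 = 0.7556

0.756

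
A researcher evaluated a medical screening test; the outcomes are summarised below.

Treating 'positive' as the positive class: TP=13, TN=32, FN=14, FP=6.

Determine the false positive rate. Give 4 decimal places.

FPR = FP/(FP+TN) = 6/(6+32) = 0.1579

0.1579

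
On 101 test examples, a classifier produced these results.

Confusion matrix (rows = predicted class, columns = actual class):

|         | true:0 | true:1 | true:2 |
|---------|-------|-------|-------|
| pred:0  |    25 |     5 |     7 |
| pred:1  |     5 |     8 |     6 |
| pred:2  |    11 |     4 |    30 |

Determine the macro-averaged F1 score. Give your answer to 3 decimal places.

Per-class F1 score (2·TP/(2·TP+FP+FN)):
  0: TP=25, FP=5+7=12, FN=5+11=16 → 50/78 = 0.6410
  1: TP=8, FP=5+6=11, FN=5+4=9 → 16/36 = 0.4444
  2: TP=30, FP=11+4=15, FN=7+6=13 → 60/88 = 0.6818
Macro-F1 score = mean = (0.6410 + 0.4444 + 0.6818) / 3 = 0.589

0.589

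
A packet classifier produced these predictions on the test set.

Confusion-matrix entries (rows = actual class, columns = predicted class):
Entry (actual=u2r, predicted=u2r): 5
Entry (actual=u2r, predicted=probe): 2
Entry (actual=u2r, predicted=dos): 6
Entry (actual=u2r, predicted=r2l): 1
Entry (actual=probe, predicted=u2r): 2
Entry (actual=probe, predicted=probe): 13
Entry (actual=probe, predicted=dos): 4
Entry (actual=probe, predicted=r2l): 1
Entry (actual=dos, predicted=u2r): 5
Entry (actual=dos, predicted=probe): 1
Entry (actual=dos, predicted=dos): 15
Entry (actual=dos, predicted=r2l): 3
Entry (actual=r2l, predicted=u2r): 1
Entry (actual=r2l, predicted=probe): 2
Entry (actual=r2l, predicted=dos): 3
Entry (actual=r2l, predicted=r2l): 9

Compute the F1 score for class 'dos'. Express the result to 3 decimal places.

Treat 'dos' as positive and all other classes as negative.
F1 score = 2·TP/(2·TP+FP+FN).
dos: TP=15, FP=6+4+3=13, FN=5+1+3=9 → 30/52 = 0.5769

0.577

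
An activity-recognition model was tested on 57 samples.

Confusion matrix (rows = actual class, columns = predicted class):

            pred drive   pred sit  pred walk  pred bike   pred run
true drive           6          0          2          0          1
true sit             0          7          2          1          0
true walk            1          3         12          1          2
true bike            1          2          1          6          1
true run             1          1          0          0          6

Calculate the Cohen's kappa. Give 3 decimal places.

Observed agreement pₒ = trace/N = 37/57 = 0.6491
Expected agreement pₑ = Σ (rowᵢ·colᵢ)/N² = (9·9 + 10·13 + 19·17 + 11·8 + 8·10)/57² = 0.2161
κ = (pₒ − pₑ)/(1 − pₑ) = (0.6491 − 0.2161)/(1 − 0.2161) = 0.552

0.552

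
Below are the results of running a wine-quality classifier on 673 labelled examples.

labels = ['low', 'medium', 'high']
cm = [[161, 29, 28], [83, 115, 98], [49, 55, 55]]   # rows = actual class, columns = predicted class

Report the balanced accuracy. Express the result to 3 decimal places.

0.491

Balanced accuracy = mean of per-class recall.
  low: recall = 161/218 = 0.7385
  medium: recall = 115/296 = 0.3885
  high: recall = 55/159 = 0.3459
Mean = (0.7385 + 0.3885 + 0.3459) / 3 = 0.491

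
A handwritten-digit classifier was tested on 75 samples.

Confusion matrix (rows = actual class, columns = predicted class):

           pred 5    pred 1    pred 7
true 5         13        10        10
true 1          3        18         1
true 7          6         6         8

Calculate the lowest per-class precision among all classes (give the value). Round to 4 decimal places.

0.4211

Per-class precision (TP/(TP+FP)):
  5: TP=13, FP=3+6=9 → 13/22 = 0.59091
  1: TP=18, FP=10+6=16 → 18/34 = 0.52941
  7: TP=8, FP=10+1=11 → 8/19 = 0.42105
Lowest is class '7' with precision = 0.4211.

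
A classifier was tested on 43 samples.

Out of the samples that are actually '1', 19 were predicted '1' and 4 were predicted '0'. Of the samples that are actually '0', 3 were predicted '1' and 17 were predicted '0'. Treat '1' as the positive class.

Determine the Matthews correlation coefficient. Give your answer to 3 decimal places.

MCC = (TP·TN − FP·FN) / √((TP+FP)(TP+FN)(TN+FP)(TN+FN))
Numerator = 19·17 − 3·4 = 311
Denominator = √(22·23·20·21) = √212520 = 460.9989
MCC = 311 / 460.9989 = 0.675

0.675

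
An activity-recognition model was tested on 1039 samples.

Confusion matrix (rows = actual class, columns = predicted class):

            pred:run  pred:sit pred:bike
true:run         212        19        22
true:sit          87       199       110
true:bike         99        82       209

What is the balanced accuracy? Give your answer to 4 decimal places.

Balanced accuracy = mean of per-class recall.
  run: recall = 212/253 = 0.83794
  sit: recall = 199/396 = 0.50253
  bike: recall = 209/390 = 0.53590
Mean = (0.83794 + 0.50253 + 0.53590) / 3 = 0.6255

0.6255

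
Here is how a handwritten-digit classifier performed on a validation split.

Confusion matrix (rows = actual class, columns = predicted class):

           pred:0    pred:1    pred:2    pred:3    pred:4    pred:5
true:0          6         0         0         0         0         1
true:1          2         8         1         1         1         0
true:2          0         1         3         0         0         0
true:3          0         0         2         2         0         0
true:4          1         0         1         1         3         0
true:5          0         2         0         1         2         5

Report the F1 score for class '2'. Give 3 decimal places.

0.545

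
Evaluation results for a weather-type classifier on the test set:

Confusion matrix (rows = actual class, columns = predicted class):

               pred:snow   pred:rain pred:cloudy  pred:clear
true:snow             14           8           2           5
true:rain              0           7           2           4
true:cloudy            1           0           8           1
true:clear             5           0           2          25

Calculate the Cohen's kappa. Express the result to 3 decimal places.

0.498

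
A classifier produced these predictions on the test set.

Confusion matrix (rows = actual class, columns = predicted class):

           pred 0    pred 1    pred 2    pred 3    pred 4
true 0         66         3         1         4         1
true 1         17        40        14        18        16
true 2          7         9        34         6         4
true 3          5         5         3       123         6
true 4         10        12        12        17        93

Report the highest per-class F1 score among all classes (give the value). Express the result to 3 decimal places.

0.794

Per-class F1 score (2·TP/(2·TP+FP+FN)):
  0: TP=66, FP=17+7+5+10=39, FN=3+1+4+1=9 → 132/180 = 0.7333
  1: TP=40, FP=3+9+5+12=29, FN=17+14+18+16=65 → 80/174 = 0.4598
  2: TP=34, FP=1+14+3+12=30, FN=7+9+6+4=26 → 68/124 = 0.5484
  3: TP=123, FP=4+18+6+17=45, FN=5+5+3+6=19 → 246/310 = 0.7935
  4: TP=93, FP=1+16+4+6=27, FN=10+12+12+17=51 → 186/264 = 0.7045
Highest is class '3' with F1 score = 0.794.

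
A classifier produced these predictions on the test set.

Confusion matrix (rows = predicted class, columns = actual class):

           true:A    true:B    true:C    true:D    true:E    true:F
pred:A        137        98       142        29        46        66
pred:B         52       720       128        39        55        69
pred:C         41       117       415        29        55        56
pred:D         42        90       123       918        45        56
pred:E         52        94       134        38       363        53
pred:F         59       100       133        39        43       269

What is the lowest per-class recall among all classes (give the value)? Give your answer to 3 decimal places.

0.358

Per-class recall (TP/(TP+FN)):
  A: TP=137, FN=52+41+42+52+59=246 → 137/383 = 0.3577
  B: TP=720, FN=98+117+90+94+100=499 → 720/1219 = 0.5906
  C: TP=415, FN=142+128+123+134+133=660 → 415/1075 = 0.3860
  D: TP=918, FN=29+39+29+38+39=174 → 918/1092 = 0.8407
  E: TP=363, FN=46+55+55+45+43=244 → 363/607 = 0.5980
  F: TP=269, FN=66+69+56+56+53=300 → 269/569 = 0.4728
Lowest is class 'A' with recall = 0.358.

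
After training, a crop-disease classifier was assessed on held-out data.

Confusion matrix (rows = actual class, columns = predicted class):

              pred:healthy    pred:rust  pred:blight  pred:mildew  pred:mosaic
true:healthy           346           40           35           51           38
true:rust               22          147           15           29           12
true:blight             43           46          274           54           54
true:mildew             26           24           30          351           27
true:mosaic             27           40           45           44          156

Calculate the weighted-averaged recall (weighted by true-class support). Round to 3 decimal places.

0.645

Per-class recall (TP/(TP+FN)):
  healthy: TP=346, FN=40+35+51+38=164 → 346/510 = 0.6784
  rust: TP=147, FN=22+15+29+12=78 → 147/225 = 0.6533
  blight: TP=274, FN=43+46+54+54=197 → 274/471 = 0.5817
  mildew: TP=351, FN=26+24+30+27=107 → 351/458 = 0.7664
  mosaic: TP=156, FN=27+40+45+44=156 → 156/312 = 0.5000
Weighted-recall = Σ (supportᵢ/N)·recallᵢ with N=1976: (510/1976)·0.6784 + (225/1976)·0.6533 + (471/1976)·0.5817 + (458/1976)·0.7664 + (312/1976)·0.5000 = 0.645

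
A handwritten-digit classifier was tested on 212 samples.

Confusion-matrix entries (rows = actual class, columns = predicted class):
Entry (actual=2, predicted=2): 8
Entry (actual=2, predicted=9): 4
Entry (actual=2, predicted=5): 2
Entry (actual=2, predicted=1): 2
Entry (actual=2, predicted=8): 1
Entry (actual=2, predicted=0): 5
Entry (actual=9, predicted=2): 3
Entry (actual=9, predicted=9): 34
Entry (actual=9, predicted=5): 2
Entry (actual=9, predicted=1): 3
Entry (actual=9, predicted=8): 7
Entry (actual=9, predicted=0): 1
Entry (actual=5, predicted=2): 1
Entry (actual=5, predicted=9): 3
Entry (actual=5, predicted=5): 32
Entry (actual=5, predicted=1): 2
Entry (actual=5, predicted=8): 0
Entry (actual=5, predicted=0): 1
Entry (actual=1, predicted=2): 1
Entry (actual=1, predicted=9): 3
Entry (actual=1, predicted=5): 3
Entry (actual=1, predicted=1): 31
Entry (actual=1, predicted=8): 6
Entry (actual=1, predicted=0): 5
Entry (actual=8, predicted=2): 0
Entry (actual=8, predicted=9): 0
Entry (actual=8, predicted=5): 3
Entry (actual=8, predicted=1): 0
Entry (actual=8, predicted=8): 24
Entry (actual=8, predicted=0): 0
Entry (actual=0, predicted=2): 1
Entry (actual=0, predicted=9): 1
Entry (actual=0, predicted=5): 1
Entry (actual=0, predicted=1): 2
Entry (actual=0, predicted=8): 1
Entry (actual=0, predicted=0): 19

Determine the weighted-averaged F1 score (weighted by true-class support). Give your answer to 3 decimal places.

Per-class F1 score (2·TP/(2·TP+FP+FN)):
  2: TP=8, FP=3+1+1+0+1=6, FN=4+2+2+1+5=14 → 16/36 = 0.4444
  9: TP=34, FP=4+3+3+0+1=11, FN=3+2+3+7+1=16 → 68/95 = 0.7158
  5: TP=32, FP=2+2+3+3+1=11, FN=1+3+2+0+1=7 → 64/82 = 0.7805
  1: TP=31, FP=2+3+2+0+2=9, FN=1+3+3+6+5=18 → 62/89 = 0.6966
  8: TP=24, FP=1+7+0+6+1=15, FN=0+0+3+0+0=3 → 48/66 = 0.7273
  0: TP=19, FP=5+1+1+5+0=12, FN=1+1+1+2+1=6 → 38/56 = 0.6786
Weighted-F1 score = Σ (supportᵢ/N)·F1 scoreᵢ with N=212: (22/212)·0.4444 + (50/212)·0.7158 + (39/212)·0.7805 + (49/212)·0.6966 + (27/212)·0.7273 + (25/212)·0.6786 = 0.692

0.692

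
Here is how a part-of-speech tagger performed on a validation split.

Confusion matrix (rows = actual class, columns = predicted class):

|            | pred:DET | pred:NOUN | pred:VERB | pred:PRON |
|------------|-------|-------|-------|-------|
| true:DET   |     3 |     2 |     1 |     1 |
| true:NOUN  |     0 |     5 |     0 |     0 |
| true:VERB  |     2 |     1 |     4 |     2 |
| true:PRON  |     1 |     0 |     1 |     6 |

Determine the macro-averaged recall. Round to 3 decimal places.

Per-class recall (TP/(TP+FN)):
  DET: TP=3, FN=2+1+1=4 → 3/7 = 0.4286
  NOUN: TP=5, FN=0+0+0=0 → 5/5 = 1.0000
  VERB: TP=4, FN=2+1+2=5 → 4/9 = 0.4444
  PRON: TP=6, FN=1+0+1=2 → 6/8 = 0.7500
Macro-recall = mean = (0.4286 + 1.0000 + 0.4444 + 0.7500) / 4 = 0.656

0.656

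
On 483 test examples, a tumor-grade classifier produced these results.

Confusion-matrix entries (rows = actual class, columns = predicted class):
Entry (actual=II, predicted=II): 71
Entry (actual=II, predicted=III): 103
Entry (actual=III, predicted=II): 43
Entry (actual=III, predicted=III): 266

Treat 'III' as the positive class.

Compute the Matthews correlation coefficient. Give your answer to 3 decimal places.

0.304

MCC = (TP·TN − FP·FN) / √((TP+FP)(TP+FN)(TN+FP)(TN+FN))
Numerator = 266·71 − 103·43 = 14457
Denominator = √(369·309·174·114) = √2261720556 = 47557.5499
MCC = 14457 / 47557.5499 = 0.304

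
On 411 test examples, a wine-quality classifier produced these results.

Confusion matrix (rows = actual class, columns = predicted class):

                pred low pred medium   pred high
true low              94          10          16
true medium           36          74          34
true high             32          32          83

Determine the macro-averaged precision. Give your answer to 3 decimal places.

Per-class precision (TP/(TP+FP)):
  low: TP=94, FP=36+32=68 → 94/162 = 0.5802
  medium: TP=74, FP=10+32=42 → 74/116 = 0.6379
  high: TP=83, FP=16+34=50 → 83/133 = 0.6241
Macro-precision = mean = (0.5802 + 0.6379 + 0.6241) / 3 = 0.614

0.614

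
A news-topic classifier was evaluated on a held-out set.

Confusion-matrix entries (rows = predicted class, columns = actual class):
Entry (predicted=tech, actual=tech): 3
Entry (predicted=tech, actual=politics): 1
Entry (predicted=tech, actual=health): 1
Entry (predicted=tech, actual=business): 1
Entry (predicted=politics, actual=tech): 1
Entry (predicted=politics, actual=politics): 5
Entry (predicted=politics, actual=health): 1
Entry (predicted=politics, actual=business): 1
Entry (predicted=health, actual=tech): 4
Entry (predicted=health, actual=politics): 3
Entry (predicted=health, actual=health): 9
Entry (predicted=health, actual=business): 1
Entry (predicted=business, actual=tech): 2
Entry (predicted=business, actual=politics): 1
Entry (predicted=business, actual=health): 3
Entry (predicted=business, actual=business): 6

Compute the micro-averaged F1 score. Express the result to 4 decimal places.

Micro-averaging pools counts across classes: ΣTP=23, ΣFP=20, ΣFN=20.
Micro-F1 score = 2·TP/(2·TP+FP+FN) on pooled counts = 0.5349 (equals overall accuracy in single-label multiclass).

0.5349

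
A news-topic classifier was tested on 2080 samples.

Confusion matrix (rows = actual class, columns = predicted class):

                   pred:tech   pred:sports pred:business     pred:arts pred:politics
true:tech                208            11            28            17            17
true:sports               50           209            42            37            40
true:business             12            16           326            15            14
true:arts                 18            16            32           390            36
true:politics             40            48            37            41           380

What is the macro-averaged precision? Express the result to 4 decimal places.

Per-class precision (TP/(TP+FP)):
  tech: TP=208, FP=50+12+18+40=120 → 208/328 = 0.63415
  sports: TP=209, FP=11+16+16+48=91 → 209/300 = 0.69667
  business: TP=326, FP=28+42+32+37=139 → 326/465 = 0.70108
  arts: TP=390, FP=17+37+15+41=110 → 390/500 = 0.78000
  politics: TP=380, FP=17+40+14+36=107 → 380/487 = 0.78029
Macro-precision = mean = (0.63415 + 0.69667 + 0.70108 + 0.78000 + 0.78029) / 5 = 0.7184

0.7184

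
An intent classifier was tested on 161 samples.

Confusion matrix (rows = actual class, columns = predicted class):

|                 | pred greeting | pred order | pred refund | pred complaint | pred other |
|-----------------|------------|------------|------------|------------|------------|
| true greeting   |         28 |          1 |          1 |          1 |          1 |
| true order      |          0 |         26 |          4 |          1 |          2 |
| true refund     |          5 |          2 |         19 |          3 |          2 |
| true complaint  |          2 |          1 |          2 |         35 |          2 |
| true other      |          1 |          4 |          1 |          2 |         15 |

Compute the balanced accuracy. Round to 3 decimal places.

0.752

Balanced accuracy = mean of per-class recall.
  greeting: recall = 28/32 = 0.8750
  order: recall = 26/33 = 0.7879
  refund: recall = 19/31 = 0.6129
  complaint: recall = 35/42 = 0.8333
  other: recall = 15/23 = 0.6522
Mean = (0.8750 + 0.7879 + 0.6129 + 0.8333 + 0.6522) / 5 = 0.752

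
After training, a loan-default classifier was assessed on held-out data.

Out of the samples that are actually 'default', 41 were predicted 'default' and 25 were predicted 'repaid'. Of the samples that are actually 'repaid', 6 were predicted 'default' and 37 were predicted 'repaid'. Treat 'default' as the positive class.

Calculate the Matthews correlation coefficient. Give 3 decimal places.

0.475

MCC = (TP·TN − FP·FN) / √((TP+FP)(TP+FN)(TN+FP)(TN+FN))
Numerator = 41·37 − 6·25 = 1367
Denominator = √(47·66·43·62) = √8269932 = 2875.7489
MCC = 1367 / 2875.7489 = 0.475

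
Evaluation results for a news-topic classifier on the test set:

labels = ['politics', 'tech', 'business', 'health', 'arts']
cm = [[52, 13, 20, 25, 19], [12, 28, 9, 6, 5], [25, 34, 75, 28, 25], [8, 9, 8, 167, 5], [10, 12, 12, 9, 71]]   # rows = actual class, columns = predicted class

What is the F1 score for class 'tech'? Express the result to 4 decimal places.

Take TP from the diagonal, FP from the rest of the 'tech' prediction marginal, FN from the rest of the 'tech' actual marginal.
F1 score = 2·TP/(2·TP+FP+FN).
tech: TP=28, FP=13+34+9+12=68, FN=12+9+6+5=32 → 56/156 = 0.35897

0.3590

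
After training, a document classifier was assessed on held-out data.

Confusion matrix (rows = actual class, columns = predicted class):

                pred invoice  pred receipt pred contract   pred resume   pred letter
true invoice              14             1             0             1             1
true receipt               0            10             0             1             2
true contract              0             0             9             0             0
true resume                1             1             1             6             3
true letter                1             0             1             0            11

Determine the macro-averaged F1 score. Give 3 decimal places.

0.776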